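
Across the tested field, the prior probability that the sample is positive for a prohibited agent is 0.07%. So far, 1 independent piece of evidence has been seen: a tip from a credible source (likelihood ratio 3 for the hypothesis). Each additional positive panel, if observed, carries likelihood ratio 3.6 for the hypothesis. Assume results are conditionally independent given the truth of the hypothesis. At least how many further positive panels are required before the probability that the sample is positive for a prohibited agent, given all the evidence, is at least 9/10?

Prior odds = 0.0007/0.9993 = 7/9993.
Bayes factor of the evidence already in hand = 3.
Odds after that evidence = (7/9993) × 3 = 7/3331.
Target odds = 0.9/0.1 = 9.
Need 3.6ⁿ ≥ 9 ÷ (7/3331) = 29979/7.
3.6⁶ = 34012224/15625 falls short of 29979/7 but 3.6⁷ = 612220032/78125 reaches it, so n = 7.

7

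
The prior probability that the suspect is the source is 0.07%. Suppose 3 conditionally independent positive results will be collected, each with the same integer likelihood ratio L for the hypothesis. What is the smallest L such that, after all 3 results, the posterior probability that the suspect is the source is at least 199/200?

66

Prior odds = 0.0007/0.9993 = 7/9993.
Target odds = 0.995/0.005 = 199.
Need L³ ≥ 199 ÷ (7/9993) = 1988607/7.
65³ = 274625 < 1988607/7 ≤ 287496 = 66³, so L = 66.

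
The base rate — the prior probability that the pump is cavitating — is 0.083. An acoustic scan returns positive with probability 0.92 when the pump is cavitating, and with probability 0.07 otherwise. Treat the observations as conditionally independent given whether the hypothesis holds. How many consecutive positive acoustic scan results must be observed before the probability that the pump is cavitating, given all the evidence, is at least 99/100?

3

Prior odds: 0.083 ÷ 0.917 = 83/917.
Likelihood ratio of a positive result = 0.92/0.07 = 92/7.
Target odds: 0.99 ÷ 0.01 = 99.
Need (83/917) × (92/7)ⁿ ≥ 99, i.e. (92/7)ⁿ ≥ 90783/83.
(92/7)² = 8464/49 falls short of 90783/83 but (92/7)³ = 778688/343 reaches it, so n = 3.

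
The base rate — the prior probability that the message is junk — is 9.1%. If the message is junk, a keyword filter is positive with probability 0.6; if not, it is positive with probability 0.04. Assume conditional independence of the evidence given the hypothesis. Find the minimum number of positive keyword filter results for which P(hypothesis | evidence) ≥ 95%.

Prior odds = 0.091/0.909 = 91/909.
Likelihood ratio of a positive = 0.6/0.04 = 15.
Target odds: 0.95 ÷ 0.05 = 19.
Require 15ⁿ ≥ 19 ÷ (91/909) = 17271/91.
15¹ = 15 falls short of 17271/91 but 15² = 225 reaches it, so n = 2.

2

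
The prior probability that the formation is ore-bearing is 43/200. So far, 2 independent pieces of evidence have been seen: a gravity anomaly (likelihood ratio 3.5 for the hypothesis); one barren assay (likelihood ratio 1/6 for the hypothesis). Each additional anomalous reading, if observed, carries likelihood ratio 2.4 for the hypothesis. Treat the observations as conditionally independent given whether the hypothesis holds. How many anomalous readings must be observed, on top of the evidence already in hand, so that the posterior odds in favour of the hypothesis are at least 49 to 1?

7

Prior odds = 0.215/0.785 = 43/157.
Combined Bayes factor of the evidence already in hand = 3.5 × (1/6) = 7/12.
Odds after that evidence = (43/157) × 7/12 = 301/1884.
Target odds = 49.
Need 2.4ⁿ ≥ 49 ÷ (301/1884) = 13188/43.
2.4⁶ = 2985984/15625 falls short of 13188/43 but 2.4⁷ = 35831808/78125 reaches it, so n = 7.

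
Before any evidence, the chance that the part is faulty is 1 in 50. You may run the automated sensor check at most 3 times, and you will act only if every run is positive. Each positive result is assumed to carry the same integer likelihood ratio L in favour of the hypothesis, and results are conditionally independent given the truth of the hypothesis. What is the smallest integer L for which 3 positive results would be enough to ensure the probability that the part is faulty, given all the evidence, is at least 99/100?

17

Prior odds = 0.02/0.98 = 1/49.
Target odds = 0.99/0.01 = 99.
Need L³ ≥ 99 ÷ (1/49) = 4851.
16³ = 4096 < 4851 ≤ 4913 = 17³, so L = 17.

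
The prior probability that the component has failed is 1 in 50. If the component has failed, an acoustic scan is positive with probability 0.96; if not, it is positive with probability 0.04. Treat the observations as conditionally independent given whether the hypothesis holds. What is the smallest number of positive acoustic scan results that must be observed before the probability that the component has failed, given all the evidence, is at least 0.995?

3

Prior odds: 0.02 ÷ 0.98 = 1/49.
Likelihood ratio of a positive = 0.96/0.04 = 24.
Target odds: 0.995 ÷ 0.005 = 199.
Require 24ⁿ ≥ 199 ÷ (1/49) = 9751.
24² = 576 falls short of 9751 but 24³ = 13824 reaches it, so n = 3.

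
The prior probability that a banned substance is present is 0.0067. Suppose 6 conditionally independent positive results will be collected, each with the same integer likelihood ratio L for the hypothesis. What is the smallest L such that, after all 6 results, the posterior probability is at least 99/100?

Prior odds = 0.0067/0.9933 = 67/9933.
Target odds = 0.99/0.01 = 99.
Need L⁶ ≥ 99 ÷ (67/9933) = 983367/67.
4⁶ = 4096 < 983367/67 ≤ 15625 = 5⁶, so L = 5.

5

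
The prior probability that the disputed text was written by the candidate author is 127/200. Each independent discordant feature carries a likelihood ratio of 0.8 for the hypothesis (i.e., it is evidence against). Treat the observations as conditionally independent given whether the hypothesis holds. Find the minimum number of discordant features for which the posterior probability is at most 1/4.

8

Prior odds = 0.635/0.365 = 127/73.
Likelihood ratio per discordant feature = 0.8.
Target posterior odds = 0.25/0.75 = 1/3.
Require 0.8ⁿ ≤ 1/3 ÷ (127/73) = 73/381.
0.8⁷ = 16384/78125 is still above 73/381 but 0.8⁸ = 65536/390625 is at or below it, so n = 8.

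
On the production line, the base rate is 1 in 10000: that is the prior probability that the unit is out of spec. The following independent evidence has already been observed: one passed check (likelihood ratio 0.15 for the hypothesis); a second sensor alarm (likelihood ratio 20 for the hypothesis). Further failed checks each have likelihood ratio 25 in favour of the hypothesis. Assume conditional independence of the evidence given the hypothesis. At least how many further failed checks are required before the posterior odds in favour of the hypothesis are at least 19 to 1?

Prior odds = 0.0001/0.9999 = 1/9999.
Combined Bayes factor of the evidence already in hand = 0.15 × 20 = 3.
Odds after that evidence = (1/9999) × 3 = 1/3333.
Target odds = 19.
Need 25ⁿ ≥ 19 ÷ (1/3333) = 63327.
25³ = 15625 falls short of 63327 but 25⁴ = 390625 reaches it, so n = 4.

4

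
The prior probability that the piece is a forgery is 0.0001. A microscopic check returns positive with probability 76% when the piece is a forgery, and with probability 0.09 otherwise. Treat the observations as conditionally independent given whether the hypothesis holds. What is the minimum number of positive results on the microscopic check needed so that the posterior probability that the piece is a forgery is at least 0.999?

8

Prior odds = 0.0001/0.9999 = 1/9999.
Likelihood ratio of a positive result = 0.76/0.09 = 76/9.
Target odds: 0.999 ÷ 0.001 = 999.
Need (1/9999) × (76/9)ⁿ ≥ 999, i.e. (76/9)ⁿ ≥ 9989001.
(76/9)⁷ ≈3.06195e+06 falls short of 9989001 but (76/9)⁸ ≈2.58564e+07 reaches it, so n = 8.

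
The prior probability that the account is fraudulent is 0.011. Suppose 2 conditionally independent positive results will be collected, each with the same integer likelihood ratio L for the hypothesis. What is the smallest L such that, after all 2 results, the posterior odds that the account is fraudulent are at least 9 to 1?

29

Prior odds = 0.011/0.989 = 11/989.
Target odds = 9.
Need L² ≥ 9 ÷ (11/989) = 8901/11.
28² = 784 < 8901/11 ≤ 841 = 29², so L = 29.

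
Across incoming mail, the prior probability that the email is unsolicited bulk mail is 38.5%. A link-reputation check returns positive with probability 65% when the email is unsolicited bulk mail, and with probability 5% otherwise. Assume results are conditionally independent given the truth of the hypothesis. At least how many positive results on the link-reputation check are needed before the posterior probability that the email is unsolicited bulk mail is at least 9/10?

Prior odds: 0.385 ÷ 0.615 = 77/123.
Likelihood ratio of a positive result = 0.65/0.05 = 13.
Target odds: 0.9 ÷ 0.1 = 9.
Need (77/123) × 13ⁿ ≥ 9, i.e. 13ⁿ ≥ 1107/77.
13¹ = 13 falls short of 1107/77 but 13² = 169 reaches it, so n = 2.

2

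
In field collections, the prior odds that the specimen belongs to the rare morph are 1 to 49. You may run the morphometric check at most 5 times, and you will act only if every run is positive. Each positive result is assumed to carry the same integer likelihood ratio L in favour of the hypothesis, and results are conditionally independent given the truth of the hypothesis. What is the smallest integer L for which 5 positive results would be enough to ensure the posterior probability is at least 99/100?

6

Prior odds = 1/49.
Target odds = 0.99/0.01 = 99.
Need L⁵ ≥ 99 ÷ (1/49) = 4851.
5⁵ = 3125 < 4851 ≤ 7776 = 6⁵, so L = 6.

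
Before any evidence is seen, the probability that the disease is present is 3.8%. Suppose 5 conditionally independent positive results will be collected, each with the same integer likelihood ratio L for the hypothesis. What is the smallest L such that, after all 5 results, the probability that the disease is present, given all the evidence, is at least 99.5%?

Prior odds = 0.038/0.962 = 19/481.
Target odds = 0.995/0.005 = 199.
Need L⁵ ≥ 199 ÷ (19/481) = 95719/19.
5⁵ = 3125 < 95719/19 ≤ 7776 = 6⁵, so L = 6.

6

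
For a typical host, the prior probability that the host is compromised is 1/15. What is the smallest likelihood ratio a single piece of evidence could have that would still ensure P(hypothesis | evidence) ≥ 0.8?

Prior odds = (1/15)/(14/15) = 1/14.
Target odds = 0.8/0.2 = 4.
Required Bayes factor = 4 ÷ (1/14) = 56.

56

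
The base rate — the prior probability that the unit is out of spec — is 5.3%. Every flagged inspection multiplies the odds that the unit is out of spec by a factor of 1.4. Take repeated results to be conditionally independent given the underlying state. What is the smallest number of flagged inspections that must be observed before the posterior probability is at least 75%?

12

Prior odds = 0.053/0.947 = 53/947.
Likelihood ratio per flagged inspection = 1.4.
Target odds: 0.75 ÷ 0.25 = 3.
Require 1.4ⁿ ≥ 3 ÷ (53/947) = 2841/53.
1.4¹¹ ≈40.4957 falls short of 2841/53 but 1.4¹² ≈56.6939 reaches it, so n = 12.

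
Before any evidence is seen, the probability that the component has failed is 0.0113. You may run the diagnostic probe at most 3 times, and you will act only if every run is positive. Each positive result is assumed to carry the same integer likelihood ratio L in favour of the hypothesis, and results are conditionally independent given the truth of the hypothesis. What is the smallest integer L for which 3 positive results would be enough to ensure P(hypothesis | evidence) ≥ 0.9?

Prior odds = 0.0113/0.9887 = 113/9887.
Target odds = 0.9/0.1 = 9.
Need L³ ≥ 9 ÷ (113/9887) = 88983/113.
9³ = 729 < 88983/113 ≤ 1000 = 10³, so L = 10.

10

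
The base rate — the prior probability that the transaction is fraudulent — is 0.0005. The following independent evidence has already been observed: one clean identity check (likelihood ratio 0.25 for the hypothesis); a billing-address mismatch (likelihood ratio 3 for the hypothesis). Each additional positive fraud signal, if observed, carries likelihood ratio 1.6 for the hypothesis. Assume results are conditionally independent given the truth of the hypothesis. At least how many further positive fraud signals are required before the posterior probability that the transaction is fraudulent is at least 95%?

24

Prior odds = 0.0005/0.9995 = 1/1999.
Combined Bayes factor of the evidence already in hand = 0.25 × 3 = 0.75.
Odds after that evidence = (1/1999) × 0.75 = 3/7996.
Target odds = 0.95/0.05 = 19.
Need 1.6ⁿ ≥ 19 ÷ (3/7996) = 151924/3.
1.6²³ ≈49517.6 falls short of 151924/3 but 1.6²⁴ ≈79228.2 reaches it, so n = 24.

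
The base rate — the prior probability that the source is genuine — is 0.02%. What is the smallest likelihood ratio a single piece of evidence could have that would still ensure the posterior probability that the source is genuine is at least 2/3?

9998

Prior odds = 0.0002/0.9998 = 1/4999.
Target odds = (2/3)/(1/3) = 2.
Required Bayes factor = 2 ÷ (1/4999) = 9998.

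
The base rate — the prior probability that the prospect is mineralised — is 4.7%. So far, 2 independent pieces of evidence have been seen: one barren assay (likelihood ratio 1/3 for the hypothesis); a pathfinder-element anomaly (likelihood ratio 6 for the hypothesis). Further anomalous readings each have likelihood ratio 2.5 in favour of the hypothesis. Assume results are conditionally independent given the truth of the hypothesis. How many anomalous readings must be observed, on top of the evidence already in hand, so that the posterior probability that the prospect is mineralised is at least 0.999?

11

Prior odds = 0.047/0.953 = 47/953.
Combined Bayes factor of the evidence already in hand = (1/3) × 6 = 2.
Odds after that evidence = (47/953) × 2 = 94/953.
Target odds = 0.999/0.001 = 999.
Need 2.5ⁿ ≥ 999 ÷ (94/953) = 952047/94.
2.5¹⁰ = 9765625/1024 falls short of 952047/94 but 2.5¹¹ = 48828125/2048 reaches it, so n = 11.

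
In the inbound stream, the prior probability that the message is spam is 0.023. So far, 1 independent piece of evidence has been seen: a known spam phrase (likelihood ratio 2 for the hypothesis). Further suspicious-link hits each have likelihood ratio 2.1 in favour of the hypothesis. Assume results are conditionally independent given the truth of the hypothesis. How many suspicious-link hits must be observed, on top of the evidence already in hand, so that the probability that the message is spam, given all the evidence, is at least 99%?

11

Prior odds = 0.023/0.977 = 23/977.
Bayes factor of the evidence already in hand = 2.
Odds after that evidence = (23/977) × 2 = 46/977.
Target odds = 0.99/0.01 = 99.
Need 2.1ⁿ ≥ 99 ÷ (46/977) = 96723/46.
2.1¹⁰ ≈1667.99 falls short of 96723/46 but 2.1¹¹ ≈3502.78 reaches it, so n = 11.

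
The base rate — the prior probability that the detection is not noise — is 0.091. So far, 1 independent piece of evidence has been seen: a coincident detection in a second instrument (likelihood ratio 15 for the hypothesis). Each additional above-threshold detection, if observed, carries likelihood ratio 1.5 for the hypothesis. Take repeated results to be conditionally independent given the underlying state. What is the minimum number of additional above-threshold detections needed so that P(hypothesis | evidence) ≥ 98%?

Prior odds = 0.091/0.909 = 91/909.
Bayes factor of the evidence already in hand = 15.
Odds after that evidence = (91/909) × 15 = 455/303.
Target odds = 0.98/0.02 = 49.
Need 1.5ⁿ ≥ 49 ÷ (455/303) = 2121/65.
1.5⁸ = 25.62890625 falls short of 2121/65 but 1.5⁹ = 19683/512 reaches it, so n = 9.

9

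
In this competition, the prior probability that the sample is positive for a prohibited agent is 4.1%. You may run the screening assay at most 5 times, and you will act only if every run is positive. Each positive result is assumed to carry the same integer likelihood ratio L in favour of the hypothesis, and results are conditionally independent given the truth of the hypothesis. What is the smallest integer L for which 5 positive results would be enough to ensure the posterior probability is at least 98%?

Prior odds = 0.041/0.959 = 41/959.
Target odds = 0.98/0.02 = 49.
Need L⁵ ≥ 49 ÷ (41/959) = 46991/41.
4⁵ = 1024 < 46991/41 ≤ 3125 = 5⁵, so L = 5.

5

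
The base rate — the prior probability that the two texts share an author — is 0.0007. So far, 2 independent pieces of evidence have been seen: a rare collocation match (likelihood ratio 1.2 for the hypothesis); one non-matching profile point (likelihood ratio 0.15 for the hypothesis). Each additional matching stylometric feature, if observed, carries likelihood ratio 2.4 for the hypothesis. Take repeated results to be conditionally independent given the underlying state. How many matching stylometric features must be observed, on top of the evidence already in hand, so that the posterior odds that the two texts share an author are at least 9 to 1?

13

Prior odds = 0.0007/0.9993 = 7/9993.
Combined Bayes factor of the evidence already in hand = 1.2 × 0.15 = 0.18.
Odds after that evidence = (7/9993) × 0.18 = 21/166550.
Target odds = 9.
Need 2.4ⁿ ≥ 9 ÷ (21/166550) = 499650/7.
2.4¹² ≈36520.3 falls short of 499650/7 but 2.4¹³ ≈87648.8 reaches it, so n = 13.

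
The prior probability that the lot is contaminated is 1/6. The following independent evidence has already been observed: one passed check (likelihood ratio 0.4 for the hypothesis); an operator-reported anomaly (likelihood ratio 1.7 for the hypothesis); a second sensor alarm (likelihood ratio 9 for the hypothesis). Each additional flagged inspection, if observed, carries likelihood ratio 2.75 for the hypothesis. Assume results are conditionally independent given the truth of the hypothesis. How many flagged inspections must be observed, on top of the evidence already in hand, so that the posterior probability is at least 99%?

5

Prior odds = (1/6)/(5/6) = 0.2.
Combined Bayes factor of the evidence already in hand = 0.4 × 1.7 × 9 = 6.12.
Odds after that evidence = 0.2 × 6.12 = 1.224.
Target odds = 0.99/0.01 = 99.
Need 2.75ⁿ ≥ 99 ÷ 1.224 = 1375/17.
2.75⁴ = 57.19140625 falls short of 1375/17 but 2.75⁵ = 161051/1024 reaches it, so n = 5.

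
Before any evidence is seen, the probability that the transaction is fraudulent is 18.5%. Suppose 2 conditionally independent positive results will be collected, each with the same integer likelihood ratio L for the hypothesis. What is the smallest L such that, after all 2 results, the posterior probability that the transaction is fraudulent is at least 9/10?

Prior odds = 0.185/0.815 = 37/163.
Target odds = 0.9/0.1 = 9.
Need L² ≥ 9 ÷ (37/163) = 1467/37.
6² = 36 < 1467/37 ≤ 49 = 7², so L = 7.

7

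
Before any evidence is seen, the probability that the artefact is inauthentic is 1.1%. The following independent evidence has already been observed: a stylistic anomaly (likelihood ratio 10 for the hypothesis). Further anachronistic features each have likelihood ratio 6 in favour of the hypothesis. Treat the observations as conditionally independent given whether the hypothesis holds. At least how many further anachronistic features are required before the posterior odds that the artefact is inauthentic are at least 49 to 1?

4

Prior odds = 0.011/0.989 = 11/989.
Bayes factor of the evidence already in hand = 10.
Odds after that evidence = (11/989) × 10 = 110/989.
Target odds = 49.
Need 6ⁿ ≥ 49 ÷ (110/989) = 48461/110.
6³ = 216 falls short of 48461/110 but 6⁴ = 1296 reaches it, so n = 4.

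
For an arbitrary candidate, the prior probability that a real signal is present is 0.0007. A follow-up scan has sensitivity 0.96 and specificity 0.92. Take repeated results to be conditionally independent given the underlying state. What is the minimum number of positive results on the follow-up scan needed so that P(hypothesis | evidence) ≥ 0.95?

5

Prior odds: 0.0007 ÷ 0.9993 = 7/9993.
False-positive rate = 1 − 0.92 = 0.08; likelihood ratio of a positive = 0.96/0.08 = 12.
Target posterior odds = 0.95/0.05 = 19.
Require 12ⁿ ≥ 19 ÷ (7/9993) = 189867/7.
12⁴ = 20736 falls short of 189867/7 but 12⁵ = 248832 reaches it, so n = 5.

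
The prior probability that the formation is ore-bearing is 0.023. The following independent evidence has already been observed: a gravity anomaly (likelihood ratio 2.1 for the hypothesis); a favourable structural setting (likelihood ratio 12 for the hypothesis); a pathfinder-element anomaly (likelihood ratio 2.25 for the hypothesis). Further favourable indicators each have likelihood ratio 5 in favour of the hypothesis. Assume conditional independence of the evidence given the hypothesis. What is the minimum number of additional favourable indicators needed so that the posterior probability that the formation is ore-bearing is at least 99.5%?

4

Prior odds = 0.023/0.977 = 23/977.
Combined Bayes factor of the evidence already in hand = 2.1 × 12 × 2.25 = 56.7.
Odds after that evidence = (23/977) × 56.7 = 13041/9770.
Target odds = 0.995/0.005 = 199.
Need 5ⁿ ≥ 199 ÷ (13041/9770) = 1944230/13041.
5³ = 125 falls short of 1944230/13041 but 5⁴ = 625 reaches it, so n = 4.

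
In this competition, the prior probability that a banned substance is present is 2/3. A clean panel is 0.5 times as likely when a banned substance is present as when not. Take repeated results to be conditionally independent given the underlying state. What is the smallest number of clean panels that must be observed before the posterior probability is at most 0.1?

Prior odds = (2/3)/(1/3) = 2.
Likelihood ratio per clean panel = 0.5.
Target posterior odds = 0.1/0.9 = 1/9.
Require 0.5ⁿ ≤ 1/9 ÷ 2 = 1/18.
0.5⁴ = 0.0625 is still above 1/18 but 0.5⁵ = 0.03125 is at or below it, so n = 5.

5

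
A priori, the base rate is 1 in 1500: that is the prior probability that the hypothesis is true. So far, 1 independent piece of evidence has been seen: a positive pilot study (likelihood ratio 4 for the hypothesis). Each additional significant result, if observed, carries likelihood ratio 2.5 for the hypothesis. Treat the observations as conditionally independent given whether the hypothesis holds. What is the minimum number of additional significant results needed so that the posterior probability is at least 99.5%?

Prior odds = (1/1500)/(1499/1500) = 1/1499.
Bayes factor of the evidence already in hand = 4.
Odds after that evidence = (1/1499) × 4 = 4/1499.
Target odds = 0.995/0.005 = 199.
Need 2.5ⁿ ≥ 199 ÷ (4/1499) = 74575.25.
2.5¹² = 244140625/4096 falls short of 74575.25 but 2.5¹³ ≈149012 reaches it, so n = 13.

13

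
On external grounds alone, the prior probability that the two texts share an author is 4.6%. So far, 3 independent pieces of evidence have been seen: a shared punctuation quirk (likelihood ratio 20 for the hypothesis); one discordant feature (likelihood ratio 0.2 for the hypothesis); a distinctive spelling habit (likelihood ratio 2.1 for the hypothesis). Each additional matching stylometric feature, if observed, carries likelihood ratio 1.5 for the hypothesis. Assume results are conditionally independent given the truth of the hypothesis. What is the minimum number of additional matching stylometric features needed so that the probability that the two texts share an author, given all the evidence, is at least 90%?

8

Prior odds = 0.046/0.954 = 23/477.
Combined Bayes factor of the evidence already in hand = 20 × 0.2 × 2.1 = 8.4.
Odds after that evidence = (23/477) × 8.4 = 322/795.
Target odds = 0.9/0.1 = 9.
Need 1.5ⁿ ≥ 9 ÷ (322/795) = 7155/322.
1.5⁷ = 17.0859375 falls short of 7155/322 but 1.5⁸ = 25.62890625 reaches it, so n = 8.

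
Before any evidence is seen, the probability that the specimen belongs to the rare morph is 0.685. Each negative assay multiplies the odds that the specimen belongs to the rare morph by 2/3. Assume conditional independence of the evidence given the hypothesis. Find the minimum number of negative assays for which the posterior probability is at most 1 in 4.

5

Prior odds: 0.685 ÷ 0.315 = 137/63.
Likelihood ratio per negative assay = 2/3.
Target odds: 0.25 ÷ 0.75 = 1/3.
Need (137/63) × (2/3)ⁿ ≤ 1/3, i.e. (2/3)ⁿ ≤ 21/137.
(2/3)⁴ = 16/81 is still above 21/137 but (2/3)⁵ = 32/243 is at or below it, so n = 5.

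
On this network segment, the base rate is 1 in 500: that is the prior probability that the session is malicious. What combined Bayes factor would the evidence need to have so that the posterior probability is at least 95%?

9481

Prior odds = 0.002/0.998 = 1/499.
Target odds = 0.95/0.05 = 19.
Required Bayes factor = 19 ÷ (1/499) = 9481.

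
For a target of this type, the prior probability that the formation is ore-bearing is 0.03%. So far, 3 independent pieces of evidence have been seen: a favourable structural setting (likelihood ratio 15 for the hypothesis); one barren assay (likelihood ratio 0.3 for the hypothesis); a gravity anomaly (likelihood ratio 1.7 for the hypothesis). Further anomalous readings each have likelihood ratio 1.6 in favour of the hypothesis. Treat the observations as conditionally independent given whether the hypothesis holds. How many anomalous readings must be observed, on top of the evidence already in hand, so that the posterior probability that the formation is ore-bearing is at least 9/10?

Prior odds = 0.0003/0.9997 = 3/9997.
Combined Bayes factor of the evidence already in hand = 15 × 0.3 × 1.7 = 7.65.
Odds after that evidence = (3/9997) × 7.65 = 459/199940.
Target odds = 0.9/0.1 = 9.
Need 1.6ⁿ ≥ 9 ÷ (459/199940) = 199940/51.
1.6¹⁷ ≈2951.48 falls short of 199940/51 but 1.6¹⁸ ≈4722.37 reaches it, so n = 18.

18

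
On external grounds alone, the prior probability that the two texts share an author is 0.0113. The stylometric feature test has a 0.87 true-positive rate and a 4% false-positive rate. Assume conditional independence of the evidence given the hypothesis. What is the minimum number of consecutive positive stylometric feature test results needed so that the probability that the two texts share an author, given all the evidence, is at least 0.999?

4

Prior odds: 0.0113 ÷ 0.9887 = 113/9887.
Likelihood ratio of a positive result = 0.87/0.04 = 21.75.
Target posterior odds = 0.999/0.001 = 999.
Need (113/9887) × 21.75ⁿ ≥ 999, i.e. 21.75ⁿ ≥ 9877113/113.
21.75³ = 658503/64 falls short of 9877113/113 but 21.75⁴ = 57289761/256 reaches it, so n = 4.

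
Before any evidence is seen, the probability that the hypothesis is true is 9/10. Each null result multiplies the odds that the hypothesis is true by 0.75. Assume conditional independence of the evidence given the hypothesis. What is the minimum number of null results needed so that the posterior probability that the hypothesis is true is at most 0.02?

Prior odds = 0.9/0.1 = 9.
Likelihood ratio per null result = 0.75.
Target posterior odds = 0.02/0.98 = 1/49.
Require 0.75ⁿ ≤ 1/49 ÷ 9 = 1/441.
0.75²¹ ≈0.00237841 is still above 1/441 but 0.75²² ≈0.00178381 is at or below it, so n = 22.

22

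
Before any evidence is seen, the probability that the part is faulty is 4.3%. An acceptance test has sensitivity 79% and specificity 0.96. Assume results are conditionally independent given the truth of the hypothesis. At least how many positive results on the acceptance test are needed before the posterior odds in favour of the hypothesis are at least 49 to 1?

Prior odds: 0.043 ÷ 0.957 = 43/957.
False-positive rate = 1 − 0.96 = 0.04; likelihood ratio of a positive = 0.79/0.04 = 19.75.
Target odds = 49.
Require 19.75ⁿ ≥ 49 ÷ (43/957) = 46893/43.
19.75² = 390.0625 falls short of 46893/43 but 19.75³ = 7703.734375 reaches it, so n = 3.

3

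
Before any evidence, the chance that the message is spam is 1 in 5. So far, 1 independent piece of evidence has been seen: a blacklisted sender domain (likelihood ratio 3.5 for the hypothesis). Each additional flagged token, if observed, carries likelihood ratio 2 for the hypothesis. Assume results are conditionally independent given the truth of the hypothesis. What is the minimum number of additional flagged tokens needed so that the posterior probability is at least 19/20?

5

Prior odds = 0.2/0.8 = 0.25.
Bayes factor of the evidence already in hand = 3.5.
Odds after that evidence = 0.25 × 3.5 = 0.875.
Target odds = 0.95/0.05 = 19.
Need 2ⁿ ≥ 19 ÷ 0.875 = 152/7.
2⁴ = 16 falls short of 152/7 but 2⁵ = 32 reaches it, so n = 5.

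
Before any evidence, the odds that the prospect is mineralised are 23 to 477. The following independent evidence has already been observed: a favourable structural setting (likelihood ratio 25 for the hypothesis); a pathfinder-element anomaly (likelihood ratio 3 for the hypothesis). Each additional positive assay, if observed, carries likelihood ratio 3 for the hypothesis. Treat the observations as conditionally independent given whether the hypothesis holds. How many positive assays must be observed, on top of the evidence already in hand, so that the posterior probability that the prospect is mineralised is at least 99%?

Prior odds = 23/477.
Combined Bayes factor of the evidence already in hand = 25 × 3 = 75.
Odds after that evidence = (23/477) × 75 = 575/159.
Target odds = 0.99/0.01 = 99.
Need 3ⁿ ≥ 99 ÷ (575/159) = 15741/575.
3³ = 27 falls short of 15741/575 but 3⁴ = 81 reaches it, so n = 4.

4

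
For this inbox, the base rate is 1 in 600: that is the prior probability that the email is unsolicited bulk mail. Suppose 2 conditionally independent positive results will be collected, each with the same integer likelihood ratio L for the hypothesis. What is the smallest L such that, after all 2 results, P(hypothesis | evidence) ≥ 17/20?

Prior odds = (1/600)/(599/600) = 1/599.
Target odds = 0.85/0.15 = 17/3.
Need L² ≥ 17/3 ÷ (1/599) = 10183/3.
58² = 3364 < 10183/3 ≤ 3481 = 59², so L = 59.

59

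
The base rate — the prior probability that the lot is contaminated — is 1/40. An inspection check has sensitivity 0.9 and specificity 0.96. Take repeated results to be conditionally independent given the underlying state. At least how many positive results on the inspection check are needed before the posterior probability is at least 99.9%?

4

Prior odds: 0.025 ÷ 0.975 = 1/39.
False-positive rate = 1 − 0.96 = 0.04; likelihood ratio of a positive = 0.9/0.04 = 22.5.
Target posterior odds = 0.999/0.001 = 999.
Need (1/39) × 22.5ⁿ ≥ 999, i.e. 22.5ⁿ ≥ 38961.
22.5³ = 11390.625 falls short of 38961 but 22.5⁴ = 256289.0625 reaches it, so n = 4.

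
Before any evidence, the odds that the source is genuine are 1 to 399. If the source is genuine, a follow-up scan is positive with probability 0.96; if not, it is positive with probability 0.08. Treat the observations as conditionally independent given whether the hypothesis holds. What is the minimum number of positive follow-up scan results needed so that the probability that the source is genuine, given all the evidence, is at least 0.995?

Prior odds = 1/399.
Likelihood ratio of a positive = 0.96/0.08 = 12.
Target posterior odds = 0.995/0.005 = 199.
Need (1/399) × 12ⁿ ≥ 199, i.e. 12ⁿ ≥ 79401.
12⁴ = 20736 falls short of 79401 but 12⁵ = 248832 reaches it, so n = 5.

5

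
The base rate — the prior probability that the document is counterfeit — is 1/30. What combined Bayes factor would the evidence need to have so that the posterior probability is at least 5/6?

145

Prior odds = (1/30)/(29/30) = 1/29.
Target odds = (5/6)/(1/6) = 5.
Required Bayes factor = 5 ÷ (1/29) = 145.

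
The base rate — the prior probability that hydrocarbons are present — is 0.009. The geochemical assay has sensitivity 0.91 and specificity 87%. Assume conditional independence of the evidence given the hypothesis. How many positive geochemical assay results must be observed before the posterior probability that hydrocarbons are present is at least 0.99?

5

Prior odds: 0.009 ÷ 0.991 = 9/991.
False-positive rate = 1 − 0.87 = 0.13; likelihood ratio of a positive = 0.91/0.13 = 7.
Target odds: 0.99 ÷ 0.01 = 99.
Require 7ⁿ ≥ 99 ÷ (9/991) = 10901.
7⁴ = 2401 falls short of 10901 but 7⁵ = 16807 reaches it, so n = 5.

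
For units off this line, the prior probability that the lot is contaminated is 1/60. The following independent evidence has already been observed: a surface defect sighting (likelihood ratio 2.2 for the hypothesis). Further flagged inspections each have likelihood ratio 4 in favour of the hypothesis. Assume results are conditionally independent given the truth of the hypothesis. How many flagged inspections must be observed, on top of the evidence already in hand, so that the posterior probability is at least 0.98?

Prior odds = (1/60)/(59/60) = 1/59.
Bayes factor of the evidence already in hand = 2.2.
Odds after that evidence = (1/59) × 2.2 = 11/295.
Target odds = 0.98/0.02 = 49.
Need 4ⁿ ≥ 49 ÷ (11/295) = 14455/11.
4⁵ = 1024 falls short of 14455/11 but 4⁶ = 4096 reaches it, so n = 6.

6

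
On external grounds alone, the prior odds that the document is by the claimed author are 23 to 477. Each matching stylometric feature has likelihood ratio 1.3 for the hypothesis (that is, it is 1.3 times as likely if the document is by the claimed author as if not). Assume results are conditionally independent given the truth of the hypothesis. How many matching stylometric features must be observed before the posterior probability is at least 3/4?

16

Prior odds = 23/477.
Likelihood ratio per matching stylometric feature = 1.3.
Target odds: 0.75 ÷ 0.25 = 3.
Require 1.3ⁿ ≥ 3 ÷ (23/477) = 1431/23.
1.3¹⁵ ≈51.1859 falls short of 1431/23 but 1.3¹⁶ ≈66.5417 reaches it, so n = 16.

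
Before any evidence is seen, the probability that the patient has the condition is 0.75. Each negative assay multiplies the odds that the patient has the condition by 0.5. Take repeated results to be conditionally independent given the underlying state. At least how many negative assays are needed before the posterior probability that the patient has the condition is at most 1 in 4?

4

Prior odds: 0.75 ÷ 0.25 = 3.
Likelihood ratio per negative assay = 0.5.
Target posterior odds = 0.25/0.75 = 1/3.
Need 3 × 0.5ⁿ ≤ 1/3, i.e. 0.5ⁿ ≤ 1/9.
0.5³ = 0.125 is still above 1/9 but 0.5⁴ = 0.0625 is at or below it, so n = 4.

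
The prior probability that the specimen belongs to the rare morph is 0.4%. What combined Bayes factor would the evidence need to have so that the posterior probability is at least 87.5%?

Prior odds = 0.004/0.996 = 1/249.
Target odds = 0.875/0.125 = 7.
Required Bayes factor = 7 ÷ (1/249) = 1743.

1743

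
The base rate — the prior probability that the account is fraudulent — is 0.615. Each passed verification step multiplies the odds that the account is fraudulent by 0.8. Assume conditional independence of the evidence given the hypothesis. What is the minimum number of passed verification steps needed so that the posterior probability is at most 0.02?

Prior odds: 0.615 ÷ 0.385 = 123/77.
Likelihood ratio per passed verification step = 0.8.
Target odds: 0.02 ÷ 0.98 = 1/49.
Require 0.8ⁿ ≤ 1/49 ÷ (123/77) = 11/861.
0.8¹⁹ ≈0.0144115 is still above 11/861 but 0.8²⁰ ≈0.0115292 is at or below it, so n = 20.

20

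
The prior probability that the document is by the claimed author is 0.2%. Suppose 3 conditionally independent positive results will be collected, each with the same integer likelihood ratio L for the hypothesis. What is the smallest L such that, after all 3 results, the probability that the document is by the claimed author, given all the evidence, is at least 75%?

Prior odds = 0.002/0.998 = 1/499.
Target odds = 0.75/0.25 = 3.
Need L³ ≥ 3 ÷ (1/499) = 1497.
11³ = 1331 < 1497 ≤ 1728 = 12³, so L = 12.

12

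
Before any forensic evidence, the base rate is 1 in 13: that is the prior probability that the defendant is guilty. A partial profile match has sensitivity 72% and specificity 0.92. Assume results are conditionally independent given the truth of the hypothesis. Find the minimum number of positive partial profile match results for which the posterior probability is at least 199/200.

4

Prior odds = (1/13)/(12/13) = 1/12.
False-positive rate = 1 − 0.92 = 0.08; likelihood ratio of a positive = 0.72/0.08 = 9.
Target odds: 0.995 ÷ 0.005 = 199.
Need (1/12) × 9ⁿ ≥ 199, i.e. 9ⁿ ≥ 2388.
9³ = 729 falls short of 2388 but 9⁴ = 6561 reaches it, so n = 4.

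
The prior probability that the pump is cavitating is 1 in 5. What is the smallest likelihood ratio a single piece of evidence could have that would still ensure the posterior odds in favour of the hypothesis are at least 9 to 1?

Prior odds = 0.2/0.8 = 0.25.
Target odds = 9.
Required Bayes factor = 9 ÷ 0.25 = 36.

36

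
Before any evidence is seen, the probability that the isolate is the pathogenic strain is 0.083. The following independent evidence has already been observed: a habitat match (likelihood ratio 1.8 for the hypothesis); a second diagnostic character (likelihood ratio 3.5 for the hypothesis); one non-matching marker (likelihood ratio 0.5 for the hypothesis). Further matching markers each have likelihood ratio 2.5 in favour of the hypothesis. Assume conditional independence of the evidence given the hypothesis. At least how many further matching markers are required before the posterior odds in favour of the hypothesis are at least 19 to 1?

5

Prior odds = 0.083/0.917 = 83/917.
Combined Bayes factor of the evidence already in hand = 1.8 × 3.5 × 0.5 = 3.15.
Odds after that evidence = (83/917) × 3.15 = 747/2620.
Target odds = 19.
Need 2.5ⁿ ≥ 19 ÷ (747/2620) = 49780/747.
2.5⁴ = 39.0625 falls short of 49780/747 but 2.5⁵ = 97.65625 reaches it, so n = 5.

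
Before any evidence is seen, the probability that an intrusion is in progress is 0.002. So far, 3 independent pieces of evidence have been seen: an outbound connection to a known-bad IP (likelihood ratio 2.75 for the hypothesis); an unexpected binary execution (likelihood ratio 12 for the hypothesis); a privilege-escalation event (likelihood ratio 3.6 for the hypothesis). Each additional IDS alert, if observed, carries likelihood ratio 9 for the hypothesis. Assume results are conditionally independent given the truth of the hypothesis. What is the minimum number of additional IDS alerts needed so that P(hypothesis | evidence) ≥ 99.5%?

Prior odds = 0.002/0.998 = 1/499.
Combined Bayes factor of the evidence already in hand = 2.75 × 12 × 3.6 = 118.8.
Odds after that evidence = (1/499) × 118.8 = 594/2495.
Target odds = 0.995/0.005 = 199.
Need 9ⁿ ≥ 199 ÷ (594/2495) = 496505/594.
9³ = 729 falls short of 496505/594 but 9⁴ = 6561 reaches it, so n = 4.

4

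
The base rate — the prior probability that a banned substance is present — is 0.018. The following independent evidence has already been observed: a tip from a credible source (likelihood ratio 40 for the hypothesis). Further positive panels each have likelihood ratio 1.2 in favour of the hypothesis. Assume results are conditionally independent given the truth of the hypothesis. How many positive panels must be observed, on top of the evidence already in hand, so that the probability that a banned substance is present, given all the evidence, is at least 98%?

24

Prior odds = 0.018/0.982 = 9/491.
Bayes factor of the evidence already in hand = 40.
Odds after that evidence = (9/491) × 40 = 360/491.
Target odds = 0.98/0.02 = 49.
Need 1.2ⁿ ≥ 49 ÷ (360/491) = 24059/360.
1.2²³ ≈66.2474 falls short of 24059/360 but 1.2²⁴ ≈79.4968 reaches it, so n = 24.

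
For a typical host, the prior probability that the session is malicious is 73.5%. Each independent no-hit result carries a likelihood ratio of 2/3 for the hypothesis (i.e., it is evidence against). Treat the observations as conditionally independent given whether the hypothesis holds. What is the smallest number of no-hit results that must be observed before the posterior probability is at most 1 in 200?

16

Prior odds = 0.735/0.265 = 147/53.
Likelihood ratio per no-hit result = 2/3.
Target posterior odds = 0.005/0.995 = 1/199.
Need (147/53) × (2/3)ⁿ ≤ 1/199, i.e. (2/3)ⁿ ≤ 53/29253.
(2/3)¹⁵ = 32768/14348907 is still above 53/29253 but (2/3)¹⁶ = 65536/43046721 is at or below it, so n = 16.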